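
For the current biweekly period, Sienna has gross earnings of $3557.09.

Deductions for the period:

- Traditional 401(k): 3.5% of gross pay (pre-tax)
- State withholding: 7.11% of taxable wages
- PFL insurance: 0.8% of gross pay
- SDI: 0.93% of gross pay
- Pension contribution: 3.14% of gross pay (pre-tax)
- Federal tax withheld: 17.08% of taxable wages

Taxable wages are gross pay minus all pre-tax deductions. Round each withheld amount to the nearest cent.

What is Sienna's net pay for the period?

Pension contribution: $3557.09 × 0.0314 = $111.69
Traditional 401(k): $3557.09 × 0.035 = $124.50
Pre-tax total = $111.69 + $124.50 = $236.19
Taxable wages = $3557.09 − $236.19 = $3320.90
State withholding: $3320.90 × 0.0711 = $236.12
Federal tax withheld: $3320.90 × 0.1708 = $567.21
PFL insurance: $3557.09 × 0.008 = $28.46
SDI: $3557.09 × 0.0093 = $33.08
Total deductions = $111.69 + $124.50 + $236.12 + $567.21 + $28.46 + $33.08 = $1101.06
Net pay = $3557.09 − $1101.06 = $2456.03

$2456.03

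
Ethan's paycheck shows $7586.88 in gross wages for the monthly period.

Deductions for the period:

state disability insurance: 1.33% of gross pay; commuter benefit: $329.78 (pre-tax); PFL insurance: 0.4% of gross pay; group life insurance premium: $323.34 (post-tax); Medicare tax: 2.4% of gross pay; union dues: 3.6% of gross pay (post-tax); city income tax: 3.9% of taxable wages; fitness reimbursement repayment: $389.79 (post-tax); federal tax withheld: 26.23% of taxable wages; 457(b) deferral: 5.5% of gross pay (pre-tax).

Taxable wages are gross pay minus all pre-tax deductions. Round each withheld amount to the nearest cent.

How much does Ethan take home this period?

Commuter benefit: $329.78
457(b) deferral: $7586.88 × 0.055 = $417.28
Pre-tax total = $329.78 + $417.28 = $747.06
Taxable wages = $7586.88 − $747.06 = $6839.82
Federal tax withheld: $6839.82 × 0.2623 = $1794.08
City income tax: $6839.82 × 0.039 = $266.75
PFL insurance: $7586.88 × 0.004 = $30.35
Medicare tax: $7586.88 × 0.024 = $182.09
State disability insurance: $7586.88 × 0.0133 = $100.91
Union dues: $7586.88 × 0.036 = $273.13
Fitness reimbursement repayment: $389.79
Group life insurance premium: $323.34
Total deductions = $329.78 + $417.28 + $1794.08 + $266.75 + $30.35 + $182.09 + $100.91 + $273.13 + $389.79 + $323.34 = $4107.50
Net pay = $7586.88 − $4107.50 = $3479.38

$3479.38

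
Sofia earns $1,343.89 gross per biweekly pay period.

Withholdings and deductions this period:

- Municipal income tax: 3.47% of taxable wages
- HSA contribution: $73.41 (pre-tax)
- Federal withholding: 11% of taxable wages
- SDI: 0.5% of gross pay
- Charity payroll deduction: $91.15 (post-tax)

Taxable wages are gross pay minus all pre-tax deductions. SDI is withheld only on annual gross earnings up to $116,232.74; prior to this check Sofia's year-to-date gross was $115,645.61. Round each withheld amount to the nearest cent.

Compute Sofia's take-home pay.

HSA contribution: $73.41
Taxable wages = $1,343.89 − $73.41 = $1,270.48
Federal withholding: $1,270.48 × 0.11 = $139.75
Municipal income tax: $1,270.48 × 0.0347 = $44.09
SDI: only $116,232.74 − $115,645.61 = $587.13 of this check is subject → $587.13 × 0.005 = $2.94
Charity payroll deduction: $91.15
Total deductions = $73.41 + $139.75 + $44.09 + $2.94 + $91.15 = $351.34
Net pay = $1,343.89 − $351.34 = $992.55

$992.55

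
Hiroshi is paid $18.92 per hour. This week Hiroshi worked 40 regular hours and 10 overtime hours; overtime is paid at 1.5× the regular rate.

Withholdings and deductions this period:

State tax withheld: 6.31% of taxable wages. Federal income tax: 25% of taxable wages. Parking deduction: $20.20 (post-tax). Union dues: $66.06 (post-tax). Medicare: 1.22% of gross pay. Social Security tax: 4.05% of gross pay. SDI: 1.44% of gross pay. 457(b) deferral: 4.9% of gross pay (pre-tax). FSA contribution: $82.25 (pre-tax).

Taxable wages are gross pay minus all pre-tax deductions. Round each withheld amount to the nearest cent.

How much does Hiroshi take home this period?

$467.19

Regular pay: 40 × $18.92 = $756.80
Overtime pay: 10 × $18.92 × 1.5 = $283.80
Gross pay = $756.80 + $283.80 = $1,040.60
FSA contribution: $82.25
457(b) deferral: $1,040.60 × 0.049 = $50.99
Pre-tax total = $82.25 + $50.99 = $133.24
Taxable wages = $1,040.60 − $133.24 = $907.36
State tax withheld: $907.36 × 0.0631 = $57.25
Federal income tax: $907.36 × 0.25 = $226.84
Social Security tax: $1,040.60 × 0.0405 = $42.14
Medicare: $1,040.60 × 0.0122 = $12.70
SDI: $1,040.60 × 0.0144 = $14.98
Union dues: $66.06
Parking deduction: $20.20
Total deductions = $82.25 + $50.99 + $57.25 + $226.84 + $42.14 + $12.70 + $14.98 + $66.06 + $20.20 = $573.41
Net pay = $1,040.60 − $573.41 = $467.19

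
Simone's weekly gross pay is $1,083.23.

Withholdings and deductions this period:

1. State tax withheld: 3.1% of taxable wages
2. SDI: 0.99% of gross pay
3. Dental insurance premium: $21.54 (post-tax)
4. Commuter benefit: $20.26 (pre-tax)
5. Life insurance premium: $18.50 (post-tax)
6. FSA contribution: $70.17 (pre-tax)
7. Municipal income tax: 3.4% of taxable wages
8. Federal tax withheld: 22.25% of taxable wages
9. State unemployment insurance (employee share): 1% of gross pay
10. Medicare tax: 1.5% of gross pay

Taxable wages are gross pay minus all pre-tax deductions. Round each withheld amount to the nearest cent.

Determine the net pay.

$629.52

Commuter benefit: $20.26
FSA contribution: $70.17
Pre-tax total = $20.26 + $70.17 = $90.43
Taxable wages = $1,083.23 − $90.43 = $992.80
Municipal income tax: $992.80 × 0.034 = $33.76
Federal tax withheld: $992.80 × 0.2225 = $220.90
State tax withheld: $992.80 × 0.031 = $30.78
SDI: $1,083.23 × 0.0099 = $10.72
State unemployment insurance (employee share): $1,083.23 × 0.01 = $10.83
Medicare tax: $1,083.23 × 0.015 = $16.25
Life insurance premium: $18.50
Dental insurance premium: $21.54
Total deductions = $20.26 + $70.17 + $33.76 + $220.90 + $30.78 + $10.72 + $10.83 + $16.25 + $18.50 + $21.54 = $453.71
Net pay = $1,083.23 − $453.71 = $629.52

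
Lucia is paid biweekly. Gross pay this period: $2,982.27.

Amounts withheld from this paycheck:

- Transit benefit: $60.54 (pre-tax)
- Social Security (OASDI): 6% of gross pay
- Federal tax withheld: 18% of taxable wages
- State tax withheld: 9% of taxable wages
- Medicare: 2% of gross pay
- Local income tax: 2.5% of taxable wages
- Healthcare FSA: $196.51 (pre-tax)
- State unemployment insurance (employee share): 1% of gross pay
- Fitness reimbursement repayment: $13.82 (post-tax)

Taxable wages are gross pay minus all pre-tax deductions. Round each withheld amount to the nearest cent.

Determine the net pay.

Healthcare FSA: $196.51
Transit benefit: $60.54
Pre-tax total = $196.51 + $60.54 = $257.05
Taxable wages = $2,982.27 − $257.05 = $2,725.22
Local income tax: $2,725.22 × 0.025 = $68.13
Federal tax withheld: $2,725.22 × 0.18 = $490.54
State tax withheld: $2,725.22 × 0.09 = $245.27
Medicare: $2,982.27 × 0.02 = $59.65
State unemployment insurance (employee share): $2,982.27 × 0.01 = $29.82
Social Security (OASDI): $2,982.27 × 0.06 = $178.94
Fitness reimbursement repayment: $13.82
Total deductions = $196.51 + $60.54 + $68.13 + $490.54 + $245.27 + $59.65 + $29.82 + $178.94 + $13.82 = $1,343.22
Net pay = $2,982.27 − $1,343.22 = $1,639.05

$1,639.05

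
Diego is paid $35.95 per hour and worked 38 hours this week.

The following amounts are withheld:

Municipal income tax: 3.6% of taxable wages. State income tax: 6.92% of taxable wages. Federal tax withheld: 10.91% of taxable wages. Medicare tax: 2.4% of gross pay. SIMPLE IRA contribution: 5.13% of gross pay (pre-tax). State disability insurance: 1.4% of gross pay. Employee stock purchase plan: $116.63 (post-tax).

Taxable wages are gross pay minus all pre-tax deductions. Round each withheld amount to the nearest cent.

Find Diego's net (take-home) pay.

$849.73

Gross pay: 38 × $35.95 = $1,366.10
SIMPLE IRA contribution: $1,366.10 × 0.0513 = $70.08
Taxable wages = $1,366.10 − $70.08 = $1,296.02
Municipal income tax: $1,296.02 × 0.036 = $46.66
State income tax: $1,296.02 × 0.0692 = $89.68
Federal tax withheld: $1,296.02 × 0.1091 = $141.40
State disability insurance: $1,366.10 × 0.014 = $19.13
Medicare tax: $1,366.10 × 0.024 = $32.79
Employee stock purchase plan: $116.63
Total deductions = $70.08 + $46.66 + $89.68 + $141.40 + $19.13 + $32.79 + $116.63 = $516.37
Net pay = $1,366.10 − $516.37 = $849.73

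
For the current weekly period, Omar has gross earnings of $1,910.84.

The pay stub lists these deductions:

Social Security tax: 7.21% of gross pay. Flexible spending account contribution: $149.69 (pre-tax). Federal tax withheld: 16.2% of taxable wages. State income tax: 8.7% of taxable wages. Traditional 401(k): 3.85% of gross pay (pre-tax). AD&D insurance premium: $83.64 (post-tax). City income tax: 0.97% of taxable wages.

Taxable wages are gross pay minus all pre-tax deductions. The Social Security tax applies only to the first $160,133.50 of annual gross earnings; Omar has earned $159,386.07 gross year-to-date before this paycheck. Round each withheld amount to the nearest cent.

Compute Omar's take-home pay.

$1,113.47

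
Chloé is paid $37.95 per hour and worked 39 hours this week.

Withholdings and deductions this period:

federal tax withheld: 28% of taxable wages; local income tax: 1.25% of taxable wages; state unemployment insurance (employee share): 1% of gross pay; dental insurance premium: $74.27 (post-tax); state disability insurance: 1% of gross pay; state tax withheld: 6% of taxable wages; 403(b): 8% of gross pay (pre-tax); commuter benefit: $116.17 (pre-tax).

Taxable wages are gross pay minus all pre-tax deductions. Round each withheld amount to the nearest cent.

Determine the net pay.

Gross pay: 39 × $37.95 = $1,480.05
403(b): $1,480.05 × 0.08 = $118.40
Commuter benefit: $116.17
Pre-tax total = $118.40 + $116.17 = $234.57
Taxable wages = $1,480.05 − $234.57 = $1,245.48
Local income tax: $1,245.48 × 0.0125 = $15.57
State tax withheld: $1,245.48 × 0.06 = $74.73
Federal tax withheld: $1,245.48 × 0.28 = $348.73
State disability insurance: $1,480.05 × 0.01 = $14.80
State unemployment insurance (employee share): $1,480.05 × 0.01 = $14.80
Dental insurance premium: $74.27
Total deductions = $118.40 + $116.17 + $15.57 + $74.73 + $348.73 + $14.80 + $14.80 + $74.27 = $777.47
Net pay = $1,480.05 − $777.47 = $702.58

$702.58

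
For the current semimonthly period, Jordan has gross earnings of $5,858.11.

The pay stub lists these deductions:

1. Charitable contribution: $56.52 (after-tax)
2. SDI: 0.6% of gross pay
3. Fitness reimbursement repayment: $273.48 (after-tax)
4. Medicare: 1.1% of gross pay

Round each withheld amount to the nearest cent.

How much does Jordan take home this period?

SDI: $5,858.11 × 0.006 = $35.15
Medicare: $5,858.11 × 0.011 = $64.44
Fitness reimbursement repayment: $273.48
Charitable contribution: $56.52
Total deductions = $35.15 + $64.44 + $273.48 + $56.52 = $429.59
Net pay = $5,858.11 − $429.59 = $5,428.52

$5,428.52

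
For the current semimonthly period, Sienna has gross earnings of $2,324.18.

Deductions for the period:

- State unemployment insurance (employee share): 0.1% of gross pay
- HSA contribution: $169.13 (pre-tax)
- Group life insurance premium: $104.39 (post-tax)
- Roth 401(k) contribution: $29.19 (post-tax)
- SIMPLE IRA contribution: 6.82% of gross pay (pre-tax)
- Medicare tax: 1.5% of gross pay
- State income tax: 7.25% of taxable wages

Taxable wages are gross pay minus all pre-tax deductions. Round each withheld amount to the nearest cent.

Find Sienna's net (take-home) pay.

$1,681.03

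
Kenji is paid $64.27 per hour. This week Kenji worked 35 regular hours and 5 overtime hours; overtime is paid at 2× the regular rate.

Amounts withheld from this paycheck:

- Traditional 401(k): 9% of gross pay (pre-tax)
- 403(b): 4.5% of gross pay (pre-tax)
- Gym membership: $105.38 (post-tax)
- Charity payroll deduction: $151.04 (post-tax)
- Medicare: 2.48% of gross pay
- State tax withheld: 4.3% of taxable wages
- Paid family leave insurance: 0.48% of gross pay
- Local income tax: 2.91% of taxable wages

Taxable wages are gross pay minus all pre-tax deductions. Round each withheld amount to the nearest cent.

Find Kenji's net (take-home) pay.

Regular pay: 35 × $64.27 = $2,249.45
Overtime pay: 5 × $64.27 × 2 = $642.70
Gross pay = $2,249.45 + $642.70 = $2,892.15
Traditional 401(k): $2,892.15 × 0.09 = $260.29
403(b): $2,892.15 × 0.045 = $130.15
Pre-tax total = $260.29 + $130.15 = $390.44
Taxable wages = $2,892.15 − $390.44 = $2,501.71
State tax withheld: $2,501.71 × 0.043 = $107.57
Local income tax: $2,501.71 × 0.0291 = $72.80
Medicare: $2,892.15 × 0.0248 = $71.73
Paid family leave insurance: $2,892.15 × 0.0048 = $13.88
Charity payroll deduction: $151.04
Gym membership: $105.38
Total deductions = $260.29 + $130.15 + $107.57 + $72.80 + $71.73 + $13.88 + $151.04 + $105.38 = $912.84
Net pay = $2,892.15 − $912.84 = $1,979.31

$1,979.31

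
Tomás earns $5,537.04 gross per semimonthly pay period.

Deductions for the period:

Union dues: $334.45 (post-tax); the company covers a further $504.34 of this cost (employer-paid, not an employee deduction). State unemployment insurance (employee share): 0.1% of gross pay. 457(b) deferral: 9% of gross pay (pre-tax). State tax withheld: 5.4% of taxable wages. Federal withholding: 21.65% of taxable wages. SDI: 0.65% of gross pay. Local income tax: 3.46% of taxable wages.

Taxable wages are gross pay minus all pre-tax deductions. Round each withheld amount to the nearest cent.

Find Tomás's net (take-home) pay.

457(b) deferral: $5,537.04 × 0.09 = $498.33
Taxable wages = $5,537.04 − $498.33 = $5,038.71
State tax withheld: $5,038.71 × 0.054 = $272.09
Federal withholding: $5,038.71 × 0.2165 = $1,090.88
Local income tax: $5,038.71 × 0.0346 = $174.34
SDI: $5,537.04 × 0.0065 = $35.99
State unemployment insurance (employee share): $5,537.04 × 0.001 = $5.54
Union dues: $334.45
(Employer's $504.34 toward union dues is not withheld from the employee.)
Total deductions = $498.33 + $272.09 + $1,090.88 + $174.34 + $35.99 + $5.54 + $334.45 = $2,411.62
Net pay = $5,537.04 − $2,411.62 = $3,125.42

$3,125.42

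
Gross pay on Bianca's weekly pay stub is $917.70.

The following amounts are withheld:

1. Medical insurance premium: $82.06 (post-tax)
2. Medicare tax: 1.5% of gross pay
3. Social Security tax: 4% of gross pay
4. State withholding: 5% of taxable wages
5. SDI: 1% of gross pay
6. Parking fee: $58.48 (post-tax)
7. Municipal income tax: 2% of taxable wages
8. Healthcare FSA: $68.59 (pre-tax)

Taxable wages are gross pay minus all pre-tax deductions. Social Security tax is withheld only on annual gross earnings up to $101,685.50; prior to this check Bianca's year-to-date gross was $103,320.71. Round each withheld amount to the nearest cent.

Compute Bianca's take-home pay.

$626.18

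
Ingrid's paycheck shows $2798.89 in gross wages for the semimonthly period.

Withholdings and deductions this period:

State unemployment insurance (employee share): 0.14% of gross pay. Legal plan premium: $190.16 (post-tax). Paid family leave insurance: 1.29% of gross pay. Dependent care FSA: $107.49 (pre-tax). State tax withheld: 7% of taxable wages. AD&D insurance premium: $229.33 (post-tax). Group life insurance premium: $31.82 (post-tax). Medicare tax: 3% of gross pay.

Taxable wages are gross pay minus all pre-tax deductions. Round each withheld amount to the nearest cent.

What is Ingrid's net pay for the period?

Dependent care FSA: $107.49
Taxable wages = $2798.89 − $107.49 = $2691.40
State tax withheld: $2691.40 × 0.07 = $188.40
Paid family leave insurance: $2798.89 × 0.0129 = $36.11
Medicare tax: $2798.89 × 0.03 = $83.97
State unemployment insurance (employee share): $2798.89 × 0.0014 = $3.92
Group life insurance premium: $31.82
AD&D insurance premium: $229.33
Legal plan premium: $190.16
Total deductions = $107.49 + $188.40 + $36.11 + $83.97 + $3.92 + $31.82 + $229.33 + $190.16 = $871.20
Net pay = $2798.89 − $871.20 = $1927.69

$1927.69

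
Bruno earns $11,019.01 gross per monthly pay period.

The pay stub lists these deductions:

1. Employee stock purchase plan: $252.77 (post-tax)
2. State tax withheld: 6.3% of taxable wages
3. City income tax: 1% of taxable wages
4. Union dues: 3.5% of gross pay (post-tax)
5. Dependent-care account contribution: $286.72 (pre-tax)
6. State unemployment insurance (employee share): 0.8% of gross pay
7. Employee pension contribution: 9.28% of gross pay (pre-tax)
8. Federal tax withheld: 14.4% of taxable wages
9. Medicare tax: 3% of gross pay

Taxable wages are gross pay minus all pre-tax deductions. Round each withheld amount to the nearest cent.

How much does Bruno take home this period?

$6,545.56

Employee pension contribution: $11,019.01 × 0.0928 = $1,022.56
Dependent-care account contribution: $286.72
Pre-tax total = $1,022.56 + $286.72 = $1,309.28
Taxable wages = $11,019.01 − $1,309.28 = $9,709.73
State tax withheld: $9,709.73 × 0.063 = $611.71
Federal tax withheld: $9,709.73 × 0.144 = $1,398.20
City income tax: $9,709.73 × 0.01 = $97.10
State unemployment insurance (employee share): $11,019.01 × 0.008 = $88.15
Medicare tax: $11,019.01 × 0.03 = $330.57
Union dues: $11,019.01 × 0.035 = $385.67
Employee stock purchase plan: $252.77
Total deductions = $1,022.56 + $286.72 + $611.71 + $1,398.20 + $97.10 + $88.15 + $330.57 + $385.67 + $252.77 = $4,473.45
Net pay = $11,019.01 − $4,473.45 = $6,545.56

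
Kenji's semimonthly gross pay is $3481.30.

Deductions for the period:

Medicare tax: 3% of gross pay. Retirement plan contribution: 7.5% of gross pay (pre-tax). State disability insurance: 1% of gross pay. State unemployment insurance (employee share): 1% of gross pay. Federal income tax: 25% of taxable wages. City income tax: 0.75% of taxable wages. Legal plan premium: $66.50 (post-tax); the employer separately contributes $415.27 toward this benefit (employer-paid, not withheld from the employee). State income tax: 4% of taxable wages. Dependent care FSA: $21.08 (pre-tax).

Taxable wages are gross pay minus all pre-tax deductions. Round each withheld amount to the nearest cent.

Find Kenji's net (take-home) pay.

$2006.83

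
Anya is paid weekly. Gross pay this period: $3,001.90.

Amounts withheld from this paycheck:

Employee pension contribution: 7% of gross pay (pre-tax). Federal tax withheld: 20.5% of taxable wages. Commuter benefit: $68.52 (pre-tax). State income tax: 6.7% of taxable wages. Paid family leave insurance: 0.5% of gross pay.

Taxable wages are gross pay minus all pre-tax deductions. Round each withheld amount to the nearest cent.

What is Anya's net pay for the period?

Commuter benefit: $68.52
Employee pension contribution: $3,001.90 × 0.07 = $210.13
Pre-tax total = $68.52 + $210.13 = $278.65
Taxable wages = $3,001.90 − $278.65 = $2,723.25
Federal tax withheld: $2,723.25 × 0.205 = $558.27
State income tax: $2,723.25 × 0.067 = $182.46
Paid family leave insurance: $3,001.90 × 0.005 = $15.01
Total deductions = $68.52 + $210.13 + $558.27 + $182.46 + $15.01 = $1,034.39
Net pay = $3,001.90 − $1,034.39 = $1,967.51

$1,967.51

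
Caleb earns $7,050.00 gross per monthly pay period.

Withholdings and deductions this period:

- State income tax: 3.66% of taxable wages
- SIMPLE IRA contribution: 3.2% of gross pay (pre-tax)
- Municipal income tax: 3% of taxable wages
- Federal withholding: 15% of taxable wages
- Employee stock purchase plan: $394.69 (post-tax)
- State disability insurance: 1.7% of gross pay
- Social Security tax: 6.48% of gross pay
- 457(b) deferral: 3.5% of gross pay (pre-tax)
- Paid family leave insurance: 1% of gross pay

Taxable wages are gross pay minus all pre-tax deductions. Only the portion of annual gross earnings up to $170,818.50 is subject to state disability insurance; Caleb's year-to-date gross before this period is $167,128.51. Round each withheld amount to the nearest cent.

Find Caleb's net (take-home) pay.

457(b) deferral: $7,050.00 × 0.035 = $246.75
SIMPLE IRA contribution: $7,050.00 × 0.032 = $225.60
Pre-tax total = $246.75 + $225.60 = $472.35
Taxable wages = $7,050.00 − $472.35 = $6,577.65
Federal withholding: $6,577.65 × 0.15 = $986.65
State income tax: $6,577.65 × 0.0366 = $240.74
Municipal income tax: $6,577.65 × 0.03 = $197.33
Paid family leave insurance: $7,050.00 × 0.01 = $70.50
Social Security tax: $7,050.00 × 0.0648 = $456.84
State disability insurance: only $170,818.50 − $167,128.51 = $3,689.99 of this check is subject → $3,689.99 × 0.017 = $62.73
Employee stock purchase plan: $394.69
Total deductions = $246.75 + $225.60 + $986.65 + $240.74 + $197.33 + $70.50 + $456.84 + $62.73 + $394.69 = $2,881.83
Net pay = $7,050.00 − $2,881.83 = $4,168.17

$4,168.17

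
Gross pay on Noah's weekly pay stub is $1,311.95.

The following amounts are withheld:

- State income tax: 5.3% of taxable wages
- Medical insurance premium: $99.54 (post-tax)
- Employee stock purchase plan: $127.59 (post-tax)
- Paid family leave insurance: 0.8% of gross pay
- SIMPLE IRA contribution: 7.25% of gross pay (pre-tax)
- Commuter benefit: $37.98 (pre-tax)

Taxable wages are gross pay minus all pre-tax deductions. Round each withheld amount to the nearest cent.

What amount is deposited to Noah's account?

$878.74

SIMPLE IRA contribution: $1,311.95 × 0.0725 = $95.12
Commuter benefit: $37.98
Pre-tax total = $95.12 + $37.98 = $133.10
Taxable wages = $1,311.95 − $133.10 = $1,178.85
State income tax: $1,178.85 × 0.053 = $62.48
Paid family leave insurance: $1,311.95 × 0.008 = $10.50
Employee stock purchase plan: $127.59
Medical insurance premium: $99.54
Total deductions = $95.12 + $37.98 + $62.48 + $10.50 + $127.59 + $99.54 = $433.21
Net pay = $1,311.95 − $433.21 = $878.74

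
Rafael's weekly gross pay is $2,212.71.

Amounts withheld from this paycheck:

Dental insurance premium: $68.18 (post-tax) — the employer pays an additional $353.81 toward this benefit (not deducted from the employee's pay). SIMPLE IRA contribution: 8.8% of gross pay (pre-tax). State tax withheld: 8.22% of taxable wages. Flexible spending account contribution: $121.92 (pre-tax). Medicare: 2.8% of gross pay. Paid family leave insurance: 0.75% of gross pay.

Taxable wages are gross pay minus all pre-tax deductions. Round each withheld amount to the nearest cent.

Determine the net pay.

$1,593.47

SIMPLE IRA contribution: $2,212.71 × 0.088 = $194.72
Flexible spending account contribution: $121.92
Pre-tax total = $194.72 + $121.92 = $316.64
Taxable wages = $2,212.71 − $316.64 = $1,896.07
State tax withheld: $1,896.07 × 0.0822 = $155.86
Medicare: $2,212.71 × 0.028 = $61.96
Paid family leave insurance: $2,212.71 × 0.0075 = $16.60
Dental insurance premium: $68.18
(Employer's $353.81 toward dental insurance premium is not withheld from the employee.)
Total deductions = $194.72 + $121.92 + $155.86 + $61.96 + $16.60 + $68.18 = $619.24
Net pay = $2,212.71 − $619.24 = $1,593.47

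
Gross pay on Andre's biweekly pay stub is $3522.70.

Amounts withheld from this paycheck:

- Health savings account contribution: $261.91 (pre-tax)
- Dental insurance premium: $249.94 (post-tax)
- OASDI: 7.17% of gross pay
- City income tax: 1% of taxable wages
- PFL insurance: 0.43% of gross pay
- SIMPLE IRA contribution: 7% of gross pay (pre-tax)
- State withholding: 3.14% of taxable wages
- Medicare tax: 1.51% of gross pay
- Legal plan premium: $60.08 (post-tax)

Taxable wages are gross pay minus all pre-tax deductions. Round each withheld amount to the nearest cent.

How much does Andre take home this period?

$2258.47

Health savings account contribution: $261.91
SIMPLE IRA contribution: $3522.70 × 0.07 = $246.59
Pre-tax total = $261.91 + $246.59 = $508.50
Taxable wages = $3522.70 − $508.50 = $3014.20
City income tax: $3014.20 × 0.01 = $30.14
State withholding: $3014.20 × 0.0314 = $94.65
PFL insurance: $3522.70 × 0.0043 = $15.15
OASDI: $3522.70 × 0.0717 = $252.58
Medicare tax: $3522.70 × 0.0151 = $53.19
Legal plan premium: $60.08
Dental insurance premium: $249.94
Total deductions = $261.91 + $246.59 + $30.14 + $94.65 + $15.15 + $252.58 + $53.19 + $60.08 + $249.94 = $1264.23
Net pay = $3522.70 − $1264.23 = $2258.47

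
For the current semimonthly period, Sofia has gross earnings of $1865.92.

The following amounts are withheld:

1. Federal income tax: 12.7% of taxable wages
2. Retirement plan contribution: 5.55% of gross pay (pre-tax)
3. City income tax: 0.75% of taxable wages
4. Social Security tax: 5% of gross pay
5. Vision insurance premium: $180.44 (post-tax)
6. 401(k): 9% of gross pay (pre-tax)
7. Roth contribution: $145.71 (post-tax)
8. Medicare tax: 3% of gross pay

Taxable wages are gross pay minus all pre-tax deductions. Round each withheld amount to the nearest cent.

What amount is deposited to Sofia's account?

$904.55

401(k): $1865.92 × 0.09 = $167.93
Retirement plan contribution: $1865.92 × 0.0555 = $103.56
Pre-tax total = $167.93 + $103.56 = $271.49
Taxable wages = $1865.92 − $271.49 = $1594.43
Federal income tax: $1594.43 × 0.127 = $202.49
City income tax: $1594.43 × 0.0075 = $11.96
Social Security tax: $1865.92 × 0.05 = $93.30
Medicare tax: $1865.92 × 0.03 = $55.98
Vision insurance premium: $180.44
Roth contribution: $145.71
Total deductions = $167.93 + $103.56 + $202.49 + $11.96 + $93.30 + $55.98 + $180.44 + $145.71 = $961.37
Net pay = $1865.92 − $961.37 = $904.55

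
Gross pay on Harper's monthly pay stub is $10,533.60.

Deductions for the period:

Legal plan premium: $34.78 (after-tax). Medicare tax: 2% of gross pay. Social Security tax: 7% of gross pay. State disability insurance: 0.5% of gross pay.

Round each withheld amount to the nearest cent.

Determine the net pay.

Social Security tax: $10,533.60 × 0.07 = $737.35
Medicare tax: $10,533.60 × 0.02 = $210.67
State disability insurance: $10,533.60 × 0.005 = $52.67
Legal plan premium: $34.78
Total deductions = $737.35 + $210.67 + $52.67 + $34.78 = $1,035.47
Net pay = $10,533.60 − $1,035.47 = $9,498.13

$9,498.13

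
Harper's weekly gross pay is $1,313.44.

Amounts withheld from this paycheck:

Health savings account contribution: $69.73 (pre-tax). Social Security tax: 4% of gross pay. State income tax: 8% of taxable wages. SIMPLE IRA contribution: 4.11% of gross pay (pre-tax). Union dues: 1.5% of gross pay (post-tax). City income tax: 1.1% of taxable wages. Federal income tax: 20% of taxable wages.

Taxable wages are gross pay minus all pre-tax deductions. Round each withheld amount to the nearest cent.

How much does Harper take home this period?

$771.27

SIMPLE IRA contribution: $1,313.44 × 0.0411 = $53.98
Health savings account contribution: $69.73
Pre-tax total = $53.98 + $69.73 = $123.71
Taxable wages = $1,313.44 − $123.71 = $1,189.73
City income tax: $1,189.73 × 0.011 = $13.09
State income tax: $1,189.73 × 0.08 = $95.18
Federal income tax: $1,189.73 × 0.2 = $237.95
Social Security tax: $1,313.44 × 0.04 = $52.54
Union dues: $1,313.44 × 0.015 = $19.70
Total deductions = $53.98 + $69.73 + $13.09 + $95.18 + $237.95 + $52.54 + $19.70 = $542.17
Net pay = $1,313.44 − $542.17 = $771.27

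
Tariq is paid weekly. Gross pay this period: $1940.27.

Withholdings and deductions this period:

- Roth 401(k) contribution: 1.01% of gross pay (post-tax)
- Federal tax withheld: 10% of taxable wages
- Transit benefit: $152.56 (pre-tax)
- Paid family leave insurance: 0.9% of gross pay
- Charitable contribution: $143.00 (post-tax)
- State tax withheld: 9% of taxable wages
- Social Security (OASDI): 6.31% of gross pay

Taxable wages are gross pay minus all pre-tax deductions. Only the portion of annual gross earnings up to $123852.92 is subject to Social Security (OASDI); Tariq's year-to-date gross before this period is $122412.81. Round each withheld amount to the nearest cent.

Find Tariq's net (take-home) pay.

$1177.12

Transit benefit: $152.56
Taxable wages = $1940.27 − $152.56 = $1787.71
State tax withheld: $1787.71 × 0.09 = $160.89
Federal tax withheld: $1787.71 × 0.1 = $178.77
Paid family leave insurance: $1940.27 × 0.009 = $17.46
Social Security (OASDI): only $123852.92 − $122412.81 = $1440.11 of this check is subject → $1440.11 × 0.0631 = $90.87
Roth 401(k) contribution: $1940.27 × 0.0101 = $19.60
Charitable contribution: $143.00
Total deductions = $152.56 + $160.89 + $178.77 + $17.46 + $90.87 + $19.60 + $143.00 = $763.15
Net pay = $1940.27 − $763.15 = $1177.12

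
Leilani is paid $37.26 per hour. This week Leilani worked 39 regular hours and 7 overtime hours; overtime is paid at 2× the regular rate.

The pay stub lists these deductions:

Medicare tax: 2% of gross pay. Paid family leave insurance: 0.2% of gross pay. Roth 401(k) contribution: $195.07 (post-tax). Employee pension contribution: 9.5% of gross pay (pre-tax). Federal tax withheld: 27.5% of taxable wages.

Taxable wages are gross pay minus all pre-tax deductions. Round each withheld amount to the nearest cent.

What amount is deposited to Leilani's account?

$1057.19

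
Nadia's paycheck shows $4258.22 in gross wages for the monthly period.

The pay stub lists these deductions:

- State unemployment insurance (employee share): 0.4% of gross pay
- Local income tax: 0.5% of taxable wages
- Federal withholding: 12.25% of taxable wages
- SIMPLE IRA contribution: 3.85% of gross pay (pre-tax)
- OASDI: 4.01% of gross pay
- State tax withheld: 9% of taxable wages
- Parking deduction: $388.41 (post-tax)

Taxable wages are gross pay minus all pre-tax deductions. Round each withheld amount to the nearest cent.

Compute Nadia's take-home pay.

$2627.58

SIMPLE IRA contribution: $4258.22 × 0.0385 = $163.94
Taxable wages = $4258.22 − $163.94 = $4094.28
State tax withheld: $4094.28 × 0.09 = $368.49
Federal withholding: $4094.28 × 0.1225 = $501.55
Local income tax: $4094.28 × 0.005 = $20.47
State unemployment insurance (employee share): $4258.22 × 0.004 = $17.03
OASDI: $4258.22 × 0.0401 = $170.75
Parking deduction: $388.41
Total deductions = $163.94 + $368.49 + $501.55 + $20.47 + $17.03 + $170.75 + $388.41 = $1630.64
Net pay = $4258.22 − $1630.64 = $2627.58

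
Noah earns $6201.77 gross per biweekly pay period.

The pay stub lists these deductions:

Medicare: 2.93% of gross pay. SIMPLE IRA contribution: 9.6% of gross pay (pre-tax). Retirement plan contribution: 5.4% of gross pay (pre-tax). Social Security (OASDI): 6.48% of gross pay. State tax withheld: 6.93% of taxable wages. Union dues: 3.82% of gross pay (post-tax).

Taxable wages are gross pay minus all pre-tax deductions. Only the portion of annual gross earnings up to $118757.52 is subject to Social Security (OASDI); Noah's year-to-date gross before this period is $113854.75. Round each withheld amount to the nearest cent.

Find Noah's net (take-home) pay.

SIMPLE IRA contribution: $6201.77 × 0.096 = $595.37
Retirement plan contribution: $6201.77 × 0.054 = $334.90
Pre-tax total = $595.37 + $334.90 = $930.27
Taxable wages = $6201.77 − $930.27 = $5271.50
State tax withheld: $5271.50 × 0.0693 = $365.31
Medicare: $6201.77 × 0.0293 = $181.71
Social Security (OASDI): only $118757.52 − $113854.75 = $4902.77 of this check is subject → $4902.77 × 0.0648 = $317.70
Union dues: $6201.77 × 0.0382 = $236.91
Total deductions = $595.37 + $334.90 + $365.31 + $181.71 + $317.70 + $236.91 = $2031.90
Net pay = $6201.77 − $2031.90 = $4169.87

$4169.87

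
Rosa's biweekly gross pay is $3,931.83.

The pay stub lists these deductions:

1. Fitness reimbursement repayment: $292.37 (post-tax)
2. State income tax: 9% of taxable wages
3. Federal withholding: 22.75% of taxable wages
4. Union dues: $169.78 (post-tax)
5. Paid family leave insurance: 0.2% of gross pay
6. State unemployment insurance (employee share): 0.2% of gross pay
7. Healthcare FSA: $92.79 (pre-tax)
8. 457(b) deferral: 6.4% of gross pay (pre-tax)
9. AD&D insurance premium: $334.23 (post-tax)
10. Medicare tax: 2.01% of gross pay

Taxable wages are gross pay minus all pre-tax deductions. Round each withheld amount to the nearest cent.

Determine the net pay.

$1,557.27

Healthcare FSA: $92.79
457(b) deferral: $3,931.83 × 0.064 = $251.64
Pre-tax total = $92.79 + $251.64 = $344.43
Taxable wages = $3,931.83 − $344.43 = $3,587.40
Federal withholding: $3,587.40 × 0.2275 = $816.13
State income tax: $3,587.40 × 0.09 = $322.87
Medicare tax: $3,931.83 × 0.0201 = $79.03
State unemployment insurance (employee share): $3,931.83 × 0.002 = $7.86
Paid family leave insurance: $3,931.83 × 0.002 = $7.86
Fitness reimbursement repayment: $292.37
AD&D insurance premium: $334.23
Union dues: $169.78
Total deductions = $92.79 + $251.64 + $816.13 + $322.87 + $79.03 + $7.86 + $7.86 + $292.37 + $334.23 + $169.78 = $2,374.56
Net pay = $3,931.83 − $2,374.56 = $1,557.27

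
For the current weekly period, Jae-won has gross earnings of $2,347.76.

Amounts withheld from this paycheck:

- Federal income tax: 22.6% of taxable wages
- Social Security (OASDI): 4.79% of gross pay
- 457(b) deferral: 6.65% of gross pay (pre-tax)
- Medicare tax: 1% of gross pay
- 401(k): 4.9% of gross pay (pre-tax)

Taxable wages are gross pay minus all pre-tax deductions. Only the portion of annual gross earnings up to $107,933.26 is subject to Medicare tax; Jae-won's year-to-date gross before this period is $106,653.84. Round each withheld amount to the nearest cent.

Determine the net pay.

401(k): $2,347.76 × 0.049 = $115.04
457(b) deferral: $2,347.76 × 0.0665 = $156.13
Pre-tax total = $115.04 + $156.13 = $271.17
Taxable wages = $2,347.76 − $271.17 = $2,076.59
Federal income tax: $2,076.59 × 0.226 = $469.31
Social Security (OASDI): $2,347.76 × 0.0479 = $112.46
Medicare tax: only $107,933.26 − $106,653.84 = $1,279.42 of this check is subject → $1,279.42 × 0.01 = $12.79
Total deductions = $115.04 + $156.13 + $469.31 + $112.46 + $12.79 = $865.73
Net pay = $2,347.76 − $865.73 = $1,482.03

$1,482.03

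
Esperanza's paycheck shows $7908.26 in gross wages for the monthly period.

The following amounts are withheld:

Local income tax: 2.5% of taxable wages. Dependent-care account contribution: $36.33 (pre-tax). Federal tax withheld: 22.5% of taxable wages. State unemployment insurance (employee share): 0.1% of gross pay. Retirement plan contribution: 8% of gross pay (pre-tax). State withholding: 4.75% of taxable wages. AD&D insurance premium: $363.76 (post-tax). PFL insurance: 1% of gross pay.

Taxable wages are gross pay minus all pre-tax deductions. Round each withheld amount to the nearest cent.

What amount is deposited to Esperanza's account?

$4634.83

Dependent-care account contribution: $36.33
Retirement plan contribution: $7908.26 × 0.08 = $632.66
Pre-tax total = $36.33 + $632.66 = $668.99
Taxable wages = $7908.26 − $668.99 = $7239.27
Federal tax withheld: $7239.27 × 0.225 = $1628.84
Local income tax: $7239.27 × 0.025 = $180.98
State withholding: $7239.27 × 0.0475 = $343.87
PFL insurance: $7908.26 × 0.01 = $79.08
State unemployment insurance (employee share): $7908.26 × 0.001 = $7.91
AD&D insurance premium: $363.76
Total deductions = $36.33 + $632.66 + $1628.84 + $180.98 + $343.87 + $79.08 + $7.91 + $363.76 = $3273.43
Net pay = $7908.26 − $3273.43 = $4634.83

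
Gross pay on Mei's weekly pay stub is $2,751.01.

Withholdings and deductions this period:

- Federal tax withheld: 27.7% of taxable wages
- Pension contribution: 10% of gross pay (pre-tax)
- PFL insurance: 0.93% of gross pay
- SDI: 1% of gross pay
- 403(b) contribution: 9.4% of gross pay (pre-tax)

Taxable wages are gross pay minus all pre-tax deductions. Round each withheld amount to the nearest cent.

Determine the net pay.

$1,550.03

403(b) contribution: $2,751.01 × 0.094 = $258.59
Pension contribution: $2,751.01 × 0.1 = $275.10
Pre-tax total = $258.59 + $275.10 = $533.69
Taxable wages = $2,751.01 − $533.69 = $2,217.32
Federal tax withheld: $2,217.32 × 0.277 = $614.20
SDI: $2,751.01 × 0.01 = $27.51
PFL insurance: $2,751.01 × 0.0093 = $25.58
Total deductions = $258.59 + $275.10 + $614.20 + $27.51 + $25.58 = $1,200.98
Net pay = $2,751.01 − $1,200.98 = $1,550.03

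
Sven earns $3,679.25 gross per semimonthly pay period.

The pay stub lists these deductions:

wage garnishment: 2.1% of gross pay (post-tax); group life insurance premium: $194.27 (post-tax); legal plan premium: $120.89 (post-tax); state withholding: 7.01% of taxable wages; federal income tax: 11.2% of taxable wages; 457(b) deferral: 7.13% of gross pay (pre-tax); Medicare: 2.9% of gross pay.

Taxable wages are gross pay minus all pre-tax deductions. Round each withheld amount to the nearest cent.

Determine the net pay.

457(b) deferral: $3,679.25 × 0.0713 = $262.33
Taxable wages = $3,679.25 − $262.33 = $3,416.92
Federal income tax: $3,416.92 × 0.112 = $382.70
State withholding: $3,416.92 × 0.0701 = $239.53
Medicare: $3,679.25 × 0.029 = $106.70
Group life insurance premium: $194.27
Legal plan premium: $120.89
Wage garnishment: $3,679.25 × 0.021 = $77.26
Total deductions = $262.33 + $382.70 + $239.53 + $106.70 + $194.27 + $120.89 + $77.26 = $1,383.68
Net pay = $3,679.25 − $1,383.68 = $2,295.57

$2,295.57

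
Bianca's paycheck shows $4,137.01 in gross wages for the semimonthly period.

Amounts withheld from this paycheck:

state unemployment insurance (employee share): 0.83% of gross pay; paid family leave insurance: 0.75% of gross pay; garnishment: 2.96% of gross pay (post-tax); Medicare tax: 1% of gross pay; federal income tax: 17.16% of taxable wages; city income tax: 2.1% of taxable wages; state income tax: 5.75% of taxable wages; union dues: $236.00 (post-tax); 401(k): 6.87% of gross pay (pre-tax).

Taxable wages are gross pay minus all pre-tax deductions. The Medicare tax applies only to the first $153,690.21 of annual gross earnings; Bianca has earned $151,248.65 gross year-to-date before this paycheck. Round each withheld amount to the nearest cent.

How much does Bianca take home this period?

$2,440.96

401(k): $4,137.01 × 0.0687 = $284.21
Taxable wages = $4,137.01 − $284.21 = $3,852.80
State income tax: $3,852.80 × 0.0575 = $221.54
City income tax: $3,852.80 × 0.021 = $80.91
Federal income tax: $3,852.80 × 0.1716 = $661.14
State unemployment insurance (employee share): $4,137.01 × 0.0083 = $34.34
Paid family leave insurance: $4,137.01 × 0.0075 = $31.03
Medicare tax: only $153,690.21 − $151,248.65 = $2,441.56 of this check is subject → $2,441.56 × 0.01 = $24.42
Garnishment: $4,137.01 × 0.0296 = $122.46
Union dues: $236.00
Total deductions = $284.21 + $221.54 + $80.91 + $661.14 + $34.34 + $31.03 + $24.42 + $122.46 + $236.00 = $1,696.05
Net pay = $4,137.01 − $1,696.05 = $2,440.96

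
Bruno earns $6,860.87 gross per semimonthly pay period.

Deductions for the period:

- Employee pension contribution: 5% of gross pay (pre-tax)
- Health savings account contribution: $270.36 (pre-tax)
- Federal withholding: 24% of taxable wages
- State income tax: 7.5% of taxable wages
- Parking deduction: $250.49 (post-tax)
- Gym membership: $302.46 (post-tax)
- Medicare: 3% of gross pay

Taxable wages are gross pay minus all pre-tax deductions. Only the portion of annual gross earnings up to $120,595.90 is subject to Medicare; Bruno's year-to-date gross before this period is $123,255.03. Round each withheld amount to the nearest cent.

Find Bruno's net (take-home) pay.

$3,726.57

Health savings account contribution: $270.36
Employee pension contribution: $6,860.87 × 0.05 = $343.04
Pre-tax total = $270.36 + $343.04 = $613.40
Taxable wages = $6,860.87 − $613.40 = $6,247.47
State income tax: $6,247.47 × 0.075 = $468.56
Federal withholding: $6,247.47 × 0.24 = $1,499.39
Medicare: annual cap $120,595.90 already reached (YTD $123,255.03), so $0.00
Gym membership: $302.46
Parking deduction: $250.49
Total deductions = $270.36 + $343.04 + $468.56 + $1,499.39 + $0.00 + $302.46 + $250.49 = $3,134.30
Net pay = $6,860.87 − $3,134.30 = $3,726.57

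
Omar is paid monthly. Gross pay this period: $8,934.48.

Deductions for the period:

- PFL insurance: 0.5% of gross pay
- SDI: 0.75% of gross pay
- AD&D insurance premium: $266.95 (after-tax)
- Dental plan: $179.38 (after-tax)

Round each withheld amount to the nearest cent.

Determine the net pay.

SDI: $8,934.48 × 0.0075 = $67.01
PFL insurance: $8,934.48 × 0.005 = $44.67
AD&D insurance premium: $266.95
Dental plan: $179.38
Total deductions = $67.01 + $44.67 + $266.95 + $179.38 = $558.01
Net pay = $8,934.48 − $558.01 = $8,376.47

$8,376.47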